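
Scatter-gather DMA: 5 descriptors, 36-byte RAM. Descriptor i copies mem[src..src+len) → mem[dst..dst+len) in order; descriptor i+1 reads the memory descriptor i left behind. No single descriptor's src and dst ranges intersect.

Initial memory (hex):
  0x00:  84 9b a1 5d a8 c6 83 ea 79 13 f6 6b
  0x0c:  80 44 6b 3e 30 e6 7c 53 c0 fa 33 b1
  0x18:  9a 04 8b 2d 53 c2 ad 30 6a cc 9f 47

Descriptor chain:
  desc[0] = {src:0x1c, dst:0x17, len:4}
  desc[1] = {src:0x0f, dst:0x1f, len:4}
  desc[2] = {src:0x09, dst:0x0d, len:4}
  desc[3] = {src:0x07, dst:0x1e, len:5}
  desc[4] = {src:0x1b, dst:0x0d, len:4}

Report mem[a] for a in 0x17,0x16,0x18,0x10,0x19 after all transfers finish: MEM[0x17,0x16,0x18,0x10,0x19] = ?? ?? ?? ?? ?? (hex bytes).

#0 dst[0x17+4] := {0x53,0xc2,0xad,0x30}
#1 dst[0x1f+4] := {0x3e,0x30,0xe6,0x7c}
#2 dst[0x0d+4] := {0x13,0xf6,0x6b,0x80}
#3 dst[0x1e+5] := {0xea,0x79,0x13,0xf6,0x6b}
#4 dst[0x0d+4] := {0x2d,0x53,0xc2,0xea}
query mem[0x17]=0x53, mem[0x16]=0x33, mem[0x18]=0xc2, mem[0x10]=0xea, mem[0x19]=0xad

MEM[0x17,0x16,0x18,0x10,0x19] = 53 33 c2 ea ad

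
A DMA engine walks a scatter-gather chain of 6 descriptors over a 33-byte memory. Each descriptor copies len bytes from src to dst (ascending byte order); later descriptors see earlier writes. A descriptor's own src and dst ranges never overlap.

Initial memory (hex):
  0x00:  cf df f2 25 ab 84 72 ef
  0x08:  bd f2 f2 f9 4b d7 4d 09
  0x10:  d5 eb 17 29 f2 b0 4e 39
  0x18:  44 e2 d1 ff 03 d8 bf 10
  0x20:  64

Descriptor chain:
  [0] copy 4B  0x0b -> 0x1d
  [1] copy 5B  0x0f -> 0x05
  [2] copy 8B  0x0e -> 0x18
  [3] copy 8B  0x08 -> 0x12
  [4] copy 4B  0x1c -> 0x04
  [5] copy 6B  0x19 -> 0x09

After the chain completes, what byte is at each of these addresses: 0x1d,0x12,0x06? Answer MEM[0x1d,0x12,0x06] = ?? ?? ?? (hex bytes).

MEM[0x1d,0x12,0x06] = 29 17 f2

  after D0: wrote 4B at 0x1d = f94bd74d
  after D1: wrote 5B at 0x05 = 09d5eb1729
  after D2: wrote 8B at 0x18 = 4d09d5eb1729f2b0
  after D3: wrote 8B at 0x12 = 1729f2f94bd74d09
  after D4: wrote 4B at 0x04 = 1729f2b0
  after D5: wrote 6B at 0x09 = 09d5eb1729f2
query mem[0x1d]=0x29, mem[0x12]=0x17, mem[0x06]=0xf2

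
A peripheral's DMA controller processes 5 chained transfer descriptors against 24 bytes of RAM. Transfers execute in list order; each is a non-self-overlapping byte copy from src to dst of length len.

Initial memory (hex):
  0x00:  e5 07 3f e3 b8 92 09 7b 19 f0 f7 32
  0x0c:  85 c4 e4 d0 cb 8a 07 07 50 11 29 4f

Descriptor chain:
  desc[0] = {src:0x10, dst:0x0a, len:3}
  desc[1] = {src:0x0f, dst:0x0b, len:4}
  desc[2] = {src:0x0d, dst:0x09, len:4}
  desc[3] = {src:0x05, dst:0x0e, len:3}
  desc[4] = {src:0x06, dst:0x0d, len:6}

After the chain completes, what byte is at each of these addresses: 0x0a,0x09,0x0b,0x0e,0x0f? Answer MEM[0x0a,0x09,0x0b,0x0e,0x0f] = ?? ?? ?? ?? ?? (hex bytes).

  after D0: wrote 3B at 0x0a = cb8a07
  after D1: wrote 4B at 0x0b = d0cb8a07
  after D2: wrote 4B at 0x09 = 8a07d0cb
  after D3: wrote 3B at 0x0e = 92097b
  after D4: wrote 6B at 0x0d = 097b198a07d0
query mem[0x0a]=0x07, mem[0x09]=0x8a, mem[0x0b]=0xd0, mem[0x0e]=0x7b, mem[0x0f]=0x19

MEM[0x0a,0x09,0x0b,0x0e,0x0f] = 07 8a d0 7b 19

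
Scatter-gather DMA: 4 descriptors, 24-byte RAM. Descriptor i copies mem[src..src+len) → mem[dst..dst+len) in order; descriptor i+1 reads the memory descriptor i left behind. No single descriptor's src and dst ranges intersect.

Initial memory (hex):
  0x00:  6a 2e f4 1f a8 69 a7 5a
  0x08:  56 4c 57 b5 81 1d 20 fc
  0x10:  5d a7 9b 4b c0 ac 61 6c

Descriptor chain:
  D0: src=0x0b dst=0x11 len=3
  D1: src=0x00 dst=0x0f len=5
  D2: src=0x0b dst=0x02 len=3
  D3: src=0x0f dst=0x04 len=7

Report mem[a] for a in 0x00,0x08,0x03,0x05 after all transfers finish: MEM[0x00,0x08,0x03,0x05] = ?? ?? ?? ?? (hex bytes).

  after D0: wrote 3B at 0x11 = b5811d
  after D1: wrote 5B at 0x0f = 6a2ef41fa8
  after D2: wrote 3B at 0x02 = b5811d
  after D3: wrote 7B at 0x04 = 6a2ef41fa8c0ac
query mem[0x00]=0x6a, mem[0x08]=0xa8, mem[0x03]=0x81, mem[0x05]=0x2e

MEM[0x00,0x08,0x03,0x05] = 6a a8 81 2e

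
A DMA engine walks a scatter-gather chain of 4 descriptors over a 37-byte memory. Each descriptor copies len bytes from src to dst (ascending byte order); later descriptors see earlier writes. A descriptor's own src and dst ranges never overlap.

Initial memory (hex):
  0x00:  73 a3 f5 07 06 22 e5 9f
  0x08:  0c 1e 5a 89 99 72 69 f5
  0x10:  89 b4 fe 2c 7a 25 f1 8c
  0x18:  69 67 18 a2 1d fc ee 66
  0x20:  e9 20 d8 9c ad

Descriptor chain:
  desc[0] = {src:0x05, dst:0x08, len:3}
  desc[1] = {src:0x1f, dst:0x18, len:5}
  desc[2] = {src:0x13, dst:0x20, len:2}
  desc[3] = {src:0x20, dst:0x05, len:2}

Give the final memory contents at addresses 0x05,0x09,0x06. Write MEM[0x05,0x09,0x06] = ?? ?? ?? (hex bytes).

[0] 0x05->0x08 len=3 : 22 e5 9f
[1] 0x1f->0x18 len=5 : 66 e9 20 d8 9c
[2] 0x13->0x20 len=2 : 2c 7a
[3] 0x20->0x05 len=2 : 2c 7a
query mem[0x05]=0x2c, mem[0x09]=0xe5, mem[0x06]=0x7a

MEM[0x05,0x09,0x06] = 2c e5 7a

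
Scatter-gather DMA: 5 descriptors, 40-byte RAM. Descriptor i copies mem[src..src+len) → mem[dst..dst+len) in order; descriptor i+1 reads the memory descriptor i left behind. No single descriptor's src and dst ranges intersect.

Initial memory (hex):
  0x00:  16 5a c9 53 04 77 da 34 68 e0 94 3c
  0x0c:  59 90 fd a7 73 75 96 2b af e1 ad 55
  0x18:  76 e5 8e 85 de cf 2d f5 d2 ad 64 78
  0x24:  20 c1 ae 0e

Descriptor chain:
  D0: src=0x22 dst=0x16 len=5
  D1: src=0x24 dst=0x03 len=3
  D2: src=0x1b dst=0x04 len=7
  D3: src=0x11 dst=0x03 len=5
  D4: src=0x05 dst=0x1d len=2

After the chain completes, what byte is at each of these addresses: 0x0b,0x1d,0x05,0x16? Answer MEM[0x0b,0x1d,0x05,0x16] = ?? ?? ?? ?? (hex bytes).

MEM[0x0b,0x1d,0x05,0x16] = 3c 2b 2b 64

D0: mem[0x16..0x1a] <- [64 78 20 c1 ae]
D1: mem[0x03..0x05] <- [20 c1 ae]
D2: mem[0x04..0x0a] <- [85 de cf 2d f5 d2 ad]
D3: mem[0x03..0x07] <- [75 96 2b af e1]
D4: mem[0x1d..0x1e] <- [2b af]
query mem[0x0b]=0x3c, mem[0x1d]=0x2b, mem[0x05]=0x2b, mem[0x16]=0x64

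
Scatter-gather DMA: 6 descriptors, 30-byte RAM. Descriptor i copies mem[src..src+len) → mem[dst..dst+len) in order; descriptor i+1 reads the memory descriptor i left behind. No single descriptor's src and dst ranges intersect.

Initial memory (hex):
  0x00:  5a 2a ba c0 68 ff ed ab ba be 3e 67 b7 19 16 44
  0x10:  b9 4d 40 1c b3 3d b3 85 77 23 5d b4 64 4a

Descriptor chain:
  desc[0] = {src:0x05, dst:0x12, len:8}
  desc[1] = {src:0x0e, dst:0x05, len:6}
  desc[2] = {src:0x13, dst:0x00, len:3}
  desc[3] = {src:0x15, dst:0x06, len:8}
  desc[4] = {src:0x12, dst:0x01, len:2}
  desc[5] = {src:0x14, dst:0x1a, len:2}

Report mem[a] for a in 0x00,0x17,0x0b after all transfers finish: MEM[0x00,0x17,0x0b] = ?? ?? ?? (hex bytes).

MEM[0x00,0x17,0x0b] = ed 3e 5d

D0: mem[0x12..0x19] <- [ff ed ab ba be 3e 67 b7]
D1: mem[0x05..0x0a] <- [16 44 b9 4d ff ed]
D2: mem[0x00..0x02] <- [ed ab ba]
D3: mem[0x06..0x0d] <- [ba be 3e 67 b7 5d b4 64]
D4: mem[0x01..0x02] <- [ff ed]
D5: mem[0x1a..0x1b] <- [ab ba]
query mem[0x00]=0xed, mem[0x17]=0x3e, mem[0x0b]=0x5d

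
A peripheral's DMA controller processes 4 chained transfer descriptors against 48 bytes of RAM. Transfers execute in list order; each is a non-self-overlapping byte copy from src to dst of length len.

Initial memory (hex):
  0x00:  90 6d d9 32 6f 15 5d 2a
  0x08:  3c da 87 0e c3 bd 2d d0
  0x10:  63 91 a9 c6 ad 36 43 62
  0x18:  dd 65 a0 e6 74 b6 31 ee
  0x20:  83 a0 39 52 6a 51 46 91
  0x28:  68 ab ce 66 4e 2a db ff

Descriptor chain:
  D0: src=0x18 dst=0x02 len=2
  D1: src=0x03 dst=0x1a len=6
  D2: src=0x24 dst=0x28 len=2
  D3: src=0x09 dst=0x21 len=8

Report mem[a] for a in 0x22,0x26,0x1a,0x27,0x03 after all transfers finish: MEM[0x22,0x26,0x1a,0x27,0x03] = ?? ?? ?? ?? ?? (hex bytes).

D0: mem[0x02..0x03] <- [dd 65]
D1: mem[0x1a..0x1f] <- [65 6f 15 5d 2a 3c]
D2: mem[0x28..0x29] <- [6a 51]
D3: mem[0x21..0x28] <- [da 87 0e c3 bd 2d d0 63]
query mem[0x22]=0x87, mem[0x26]=0x2d, mem[0x1a]=0x65, mem[0x27]=0xd0, mem[0x03]=0x65

MEM[0x22,0x26,0x1a,0x27,0x03] = 87 2d 65 d0 65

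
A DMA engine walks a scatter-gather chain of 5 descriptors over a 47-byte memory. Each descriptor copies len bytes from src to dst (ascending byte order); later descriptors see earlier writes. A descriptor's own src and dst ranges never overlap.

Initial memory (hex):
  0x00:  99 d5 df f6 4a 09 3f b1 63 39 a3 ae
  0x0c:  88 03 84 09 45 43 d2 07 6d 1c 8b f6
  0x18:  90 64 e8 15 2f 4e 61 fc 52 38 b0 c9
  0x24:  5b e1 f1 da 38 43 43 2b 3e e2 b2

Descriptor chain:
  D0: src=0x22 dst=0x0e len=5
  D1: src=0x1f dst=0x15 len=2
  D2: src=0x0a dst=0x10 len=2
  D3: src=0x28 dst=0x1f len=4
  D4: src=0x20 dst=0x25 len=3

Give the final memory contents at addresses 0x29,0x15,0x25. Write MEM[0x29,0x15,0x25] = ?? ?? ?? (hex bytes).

[0] 0x22->0x0e len=5 : b0 c9 5b e1 f1
[1] 0x1f->0x15 len=2 : fc 52
[2] 0x0a->0x10 len=2 : a3 ae
[3] 0x28->0x1f len=4 : 38 43 43 2b
[4] 0x20->0x25 len=3 : 43 43 2b
query mem[0x29]=0x43, mem[0x15]=0xfc, mem[0x25]=0x43

MEM[0x29,0x15,0x25] = 43 fc 43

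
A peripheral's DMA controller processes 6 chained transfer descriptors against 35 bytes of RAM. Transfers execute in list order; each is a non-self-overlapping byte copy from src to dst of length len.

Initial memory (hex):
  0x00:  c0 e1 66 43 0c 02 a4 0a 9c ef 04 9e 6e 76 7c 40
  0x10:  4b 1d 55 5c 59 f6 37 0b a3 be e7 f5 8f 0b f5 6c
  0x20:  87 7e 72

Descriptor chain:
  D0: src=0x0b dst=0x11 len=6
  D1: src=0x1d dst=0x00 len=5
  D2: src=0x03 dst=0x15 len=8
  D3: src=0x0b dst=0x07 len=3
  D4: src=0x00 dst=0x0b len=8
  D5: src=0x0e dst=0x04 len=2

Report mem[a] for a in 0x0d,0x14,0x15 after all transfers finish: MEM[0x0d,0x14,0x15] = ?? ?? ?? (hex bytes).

MEM[0x0d,0x14,0x15] = 6c 7c 87

  after D0: wrote 6B at 0x11 = 9e6e767c404b
  after D1: wrote 5B at 0x00 = 0bf56c877e
  after D2: wrote 8B at 0x15 = 877e02a40a9cef04
  after D3: wrote 3B at 0x07 = 9e6e76
  after D4: wrote 8B at 0x0b = 0bf56c877e02a49e
  after D5: wrote 2B at 0x04 = 877e
query mem[0x0d]=0x6c, mem[0x14]=0x7c, mem[0x15]=0x87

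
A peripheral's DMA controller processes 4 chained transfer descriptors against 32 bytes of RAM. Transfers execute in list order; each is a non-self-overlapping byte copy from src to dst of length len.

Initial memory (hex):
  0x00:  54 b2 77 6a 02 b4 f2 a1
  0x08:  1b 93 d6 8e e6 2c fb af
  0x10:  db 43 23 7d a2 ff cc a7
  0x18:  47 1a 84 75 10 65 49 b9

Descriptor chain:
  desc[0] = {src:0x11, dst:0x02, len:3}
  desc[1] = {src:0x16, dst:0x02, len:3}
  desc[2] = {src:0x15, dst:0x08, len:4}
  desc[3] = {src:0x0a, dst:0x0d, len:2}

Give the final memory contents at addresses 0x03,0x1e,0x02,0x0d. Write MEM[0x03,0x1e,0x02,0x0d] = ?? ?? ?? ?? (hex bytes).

MEM[0x03,0x1e,0x02,0x0d] = a7 49 cc a7

#0 dst[0x02+3] := {0x43,0x23,0x7d}
#1 dst[0x02+3] := {0xcc,0xa7,0x47}
#2 dst[0x08+4] := {0xff,0xcc,0xa7,0x47}
#3 dst[0x0d+2] := {0xa7,0x47}
query mem[0x03]=0xa7, mem[0x1e]=0x49, mem[0x02]=0xcc, mem[0x0d]=0xa7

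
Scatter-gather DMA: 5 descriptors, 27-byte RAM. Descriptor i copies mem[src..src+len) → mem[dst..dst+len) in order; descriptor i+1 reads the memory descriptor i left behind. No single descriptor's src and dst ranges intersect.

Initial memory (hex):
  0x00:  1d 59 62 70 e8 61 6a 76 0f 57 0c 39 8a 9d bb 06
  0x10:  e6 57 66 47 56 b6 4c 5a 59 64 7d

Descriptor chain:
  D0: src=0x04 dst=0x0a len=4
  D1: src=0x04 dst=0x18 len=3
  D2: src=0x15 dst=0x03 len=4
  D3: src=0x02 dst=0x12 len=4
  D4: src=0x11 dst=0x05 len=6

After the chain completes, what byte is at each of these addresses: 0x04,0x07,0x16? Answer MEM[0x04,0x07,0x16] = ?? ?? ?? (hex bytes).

MEM[0x04,0x07,0x16] = 4c b6 4c

[0] 0x04->0x0a len=4 : e8 61 6a 76
[1] 0x04->0x18 len=3 : e8 61 6a
[2] 0x15->0x03 len=4 : b6 4c 5a e8
[3] 0x02->0x12 len=4 : 62 b6 4c 5a
[4] 0x11->0x05 len=6 : 57 62 b6 4c 5a 4c
query mem[0x04]=0x4c, mem[0x07]=0xb6, mem[0x16]=0x4c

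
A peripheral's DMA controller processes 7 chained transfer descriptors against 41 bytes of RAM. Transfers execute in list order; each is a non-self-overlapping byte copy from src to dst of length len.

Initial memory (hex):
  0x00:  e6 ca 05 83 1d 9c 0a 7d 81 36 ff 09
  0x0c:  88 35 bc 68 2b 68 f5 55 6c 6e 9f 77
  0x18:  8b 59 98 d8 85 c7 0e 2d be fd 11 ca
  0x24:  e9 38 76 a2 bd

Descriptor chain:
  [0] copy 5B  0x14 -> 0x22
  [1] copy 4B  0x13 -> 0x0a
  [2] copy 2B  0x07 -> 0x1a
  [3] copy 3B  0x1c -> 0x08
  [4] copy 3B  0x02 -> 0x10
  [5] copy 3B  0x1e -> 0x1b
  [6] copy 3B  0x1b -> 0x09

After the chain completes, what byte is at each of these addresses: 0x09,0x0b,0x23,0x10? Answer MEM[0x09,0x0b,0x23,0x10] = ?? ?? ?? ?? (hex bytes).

D0: mem[0x22..0x26] <- [6c 6e 9f 77 8b]
D1: mem[0x0a..0x0d] <- [55 6c 6e 9f]
D2: mem[0x1a..0x1b] <- [7d 81]
D3: mem[0x08..0x0a] <- [85 c7 0e]
D4: mem[0x10..0x12] <- [05 83 1d]
D5: mem[0x1b..0x1d] <- [0e 2d be]
D6: mem[0x09..0x0b] <- [0e 2d be]
query mem[0x09]=0x0e, mem[0x0b]=0xbe, mem[0x23]=0x6e, mem[0x10]=0x05

MEM[0x09,0x0b,0x23,0x10] = 0e be 6e 05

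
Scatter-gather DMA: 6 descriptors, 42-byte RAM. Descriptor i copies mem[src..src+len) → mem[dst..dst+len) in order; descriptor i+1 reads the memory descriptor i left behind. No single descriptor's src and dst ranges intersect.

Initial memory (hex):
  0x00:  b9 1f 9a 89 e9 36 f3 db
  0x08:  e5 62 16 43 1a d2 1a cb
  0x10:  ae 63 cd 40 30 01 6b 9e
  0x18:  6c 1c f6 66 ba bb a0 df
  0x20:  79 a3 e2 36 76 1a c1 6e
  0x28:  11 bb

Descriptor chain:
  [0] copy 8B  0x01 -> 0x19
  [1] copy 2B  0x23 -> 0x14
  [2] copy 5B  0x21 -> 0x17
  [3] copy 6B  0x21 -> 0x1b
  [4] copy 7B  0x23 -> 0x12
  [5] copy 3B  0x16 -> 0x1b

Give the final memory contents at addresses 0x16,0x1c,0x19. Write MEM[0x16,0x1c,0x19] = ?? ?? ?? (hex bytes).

[0] 0x01->0x19 len=8 : 1f 9a 89 e9 36 f3 db e5
[1] 0x23->0x14 len=2 : 36 76
[2] 0x21->0x17 len=5 : a3 e2 36 76 1a
[3] 0x21->0x1b len=6 : a3 e2 36 76 1a c1
[4] 0x23->0x12 len=7 : 36 76 1a c1 6e 11 bb
[5] 0x16->0x1b len=3 : 6e 11 bb
query mem[0x16]=0x6e, mem[0x1c]=0x11, mem[0x19]=0x36

MEM[0x16,0x1c,0x19] = 6e 11 36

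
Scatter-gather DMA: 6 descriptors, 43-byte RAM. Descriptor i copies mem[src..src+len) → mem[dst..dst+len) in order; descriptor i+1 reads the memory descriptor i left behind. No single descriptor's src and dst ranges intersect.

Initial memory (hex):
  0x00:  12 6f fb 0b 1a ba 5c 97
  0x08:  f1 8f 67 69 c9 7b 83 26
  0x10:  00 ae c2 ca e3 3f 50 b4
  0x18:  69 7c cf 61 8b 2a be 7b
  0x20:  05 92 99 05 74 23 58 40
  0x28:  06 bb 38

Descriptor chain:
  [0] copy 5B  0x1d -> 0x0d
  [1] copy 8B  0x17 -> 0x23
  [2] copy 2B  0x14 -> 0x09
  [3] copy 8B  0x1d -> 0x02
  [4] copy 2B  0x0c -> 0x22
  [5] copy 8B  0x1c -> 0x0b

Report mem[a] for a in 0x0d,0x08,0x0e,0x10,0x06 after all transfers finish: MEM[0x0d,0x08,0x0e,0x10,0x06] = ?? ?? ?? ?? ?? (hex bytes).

MEM[0x0d,0x08,0x0e,0x10,0x06] = be b4 7b 92 92

[0] 0x1d->0x0d len=5 : 2a be 7b 05 92
[1] 0x17->0x23 len=8 : b4 69 7c cf 61 8b 2a be
[2] 0x14->0x09 len=2 : e3 3f
[3] 0x1d->0x02 len=8 : 2a be 7b 05 92 99 b4 69
[4] 0x0c->0x22 len=2 : c9 2a
[5] 0x1c->0x0b len=8 : 8b 2a be 7b 05 92 c9 2a
query mem[0x0d]=0xbe, mem[0x08]=0xb4, mem[0x0e]=0x7b, mem[0x10]=0x92, mem[0x06]=0x92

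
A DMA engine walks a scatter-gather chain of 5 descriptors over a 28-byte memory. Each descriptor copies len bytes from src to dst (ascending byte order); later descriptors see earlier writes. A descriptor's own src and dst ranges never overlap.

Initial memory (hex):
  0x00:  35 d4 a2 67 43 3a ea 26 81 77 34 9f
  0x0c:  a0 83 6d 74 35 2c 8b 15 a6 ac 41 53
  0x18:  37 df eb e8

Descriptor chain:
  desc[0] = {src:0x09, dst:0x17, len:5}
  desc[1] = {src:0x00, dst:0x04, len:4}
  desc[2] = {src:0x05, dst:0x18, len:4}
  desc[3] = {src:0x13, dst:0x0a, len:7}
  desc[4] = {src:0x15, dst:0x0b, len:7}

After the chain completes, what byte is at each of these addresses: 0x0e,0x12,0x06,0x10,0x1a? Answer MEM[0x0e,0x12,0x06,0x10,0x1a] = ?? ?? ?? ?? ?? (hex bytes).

[0] 0x09->0x17 len=5 : 77 34 9f a0 83
[1] 0x00->0x04 len=4 : 35 d4 a2 67
[2] 0x05->0x18 len=4 : d4 a2 67 81
[3] 0x13->0x0a len=7 : 15 a6 ac 41 77 d4 a2
[4] 0x15->0x0b len=7 : ac 41 77 d4 a2 67 81
query mem[0x0e]=0xd4, mem[0x12]=0x8b, mem[0x06]=0xa2, mem[0x10]=0x67, mem[0x1a]=0x67

MEM[0x0e,0x12,0x06,0x10,0x1a] = d4 8b a2 67 67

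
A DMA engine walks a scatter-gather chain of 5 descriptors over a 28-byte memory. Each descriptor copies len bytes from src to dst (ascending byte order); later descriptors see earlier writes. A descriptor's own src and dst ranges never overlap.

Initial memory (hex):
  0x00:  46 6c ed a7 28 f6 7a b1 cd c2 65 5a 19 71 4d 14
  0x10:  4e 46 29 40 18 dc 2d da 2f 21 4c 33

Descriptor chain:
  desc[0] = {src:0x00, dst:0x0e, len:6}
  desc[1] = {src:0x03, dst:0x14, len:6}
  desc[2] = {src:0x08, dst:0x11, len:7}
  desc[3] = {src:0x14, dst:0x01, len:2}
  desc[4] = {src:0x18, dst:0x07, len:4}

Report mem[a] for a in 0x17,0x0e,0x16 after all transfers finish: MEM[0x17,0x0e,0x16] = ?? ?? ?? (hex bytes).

MEM[0x17,0x0e,0x16] = 46 46 71

#0 dst[0x0e+6] := {0x46,0x6c,0xed,0xa7,0x28,0xf6}
#1 dst[0x14+6] := {0xa7,0x28,0xf6,0x7a,0xb1,0xcd}
#2 dst[0x11+7] := {0xcd,0xc2,0x65,0x5a,0x19,0x71,0x46}
#3 dst[0x01+2] := {0x5a,0x19}
#4 dst[0x07+4] := {0xb1,0xcd,0x4c,0x33}
query mem[0x17]=0x46, mem[0x0e]=0x46, mem[0x16]=0x71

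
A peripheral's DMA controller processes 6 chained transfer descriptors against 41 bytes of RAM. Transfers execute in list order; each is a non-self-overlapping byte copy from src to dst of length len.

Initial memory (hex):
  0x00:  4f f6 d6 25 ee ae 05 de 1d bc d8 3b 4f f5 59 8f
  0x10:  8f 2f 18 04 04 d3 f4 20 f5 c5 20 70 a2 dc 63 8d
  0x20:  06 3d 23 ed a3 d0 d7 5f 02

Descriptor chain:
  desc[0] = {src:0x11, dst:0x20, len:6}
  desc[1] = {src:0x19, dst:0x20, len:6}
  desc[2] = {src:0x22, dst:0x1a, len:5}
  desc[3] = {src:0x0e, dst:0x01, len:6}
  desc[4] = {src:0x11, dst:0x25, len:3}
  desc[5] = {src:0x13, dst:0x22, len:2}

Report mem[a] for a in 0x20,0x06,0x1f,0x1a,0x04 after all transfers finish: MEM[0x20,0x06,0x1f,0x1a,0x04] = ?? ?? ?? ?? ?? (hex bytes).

#0 dst[0x20+6] := {0x2f,0x18,0x04,0x04,0xd3,0xf4}
#1 dst[0x20+6] := {0xc5,0x20,0x70,0xa2,0xdc,0x63}
#2 dst[0x1a+5] := {0x70,0xa2,0xdc,0x63,0xd7}
#3 dst[0x01+6] := {0x59,0x8f,0x8f,0x2f,0x18,0x04}
#4 dst[0x25+3] := {0x2f,0x18,0x04}
#5 dst[0x22+2] := {0x04,0x04}
query mem[0x20]=0xc5, mem[0x06]=0x04, mem[0x1f]=0x8d, mem[0x1a]=0x70, mem[0x04]=0x2f

MEM[0x20,0x06,0x1f,0x1a,0x04] = c5 04 8d 70 2f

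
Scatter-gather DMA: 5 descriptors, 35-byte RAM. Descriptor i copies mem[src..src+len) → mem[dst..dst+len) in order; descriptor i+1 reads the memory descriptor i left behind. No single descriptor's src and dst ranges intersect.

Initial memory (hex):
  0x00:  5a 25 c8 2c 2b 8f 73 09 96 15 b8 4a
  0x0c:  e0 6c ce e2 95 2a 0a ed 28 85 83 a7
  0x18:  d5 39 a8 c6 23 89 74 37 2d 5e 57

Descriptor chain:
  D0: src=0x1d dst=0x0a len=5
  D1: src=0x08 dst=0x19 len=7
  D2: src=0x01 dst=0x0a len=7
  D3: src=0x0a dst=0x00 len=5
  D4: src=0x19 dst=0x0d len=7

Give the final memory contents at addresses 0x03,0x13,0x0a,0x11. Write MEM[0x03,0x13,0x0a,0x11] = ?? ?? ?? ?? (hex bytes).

MEM[0x03,0x13,0x0a,0x11] = 2b 5e 25 37

  after D0: wrote 5B at 0x0a = 8974372d5e
  after D1: wrote 7B at 0x19 = 96158974372d5e
  after D2: wrote 7B at 0x0a = 25c82c2b8f7309
  after D3: wrote 5B at 0x00 = 25c82c2b8f
  after D4: wrote 7B at 0x0d = 96158974372d5e
query mem[0x03]=0x2b, mem[0x13]=0x5e, mem[0x0a]=0x25, mem[0x11]=0x37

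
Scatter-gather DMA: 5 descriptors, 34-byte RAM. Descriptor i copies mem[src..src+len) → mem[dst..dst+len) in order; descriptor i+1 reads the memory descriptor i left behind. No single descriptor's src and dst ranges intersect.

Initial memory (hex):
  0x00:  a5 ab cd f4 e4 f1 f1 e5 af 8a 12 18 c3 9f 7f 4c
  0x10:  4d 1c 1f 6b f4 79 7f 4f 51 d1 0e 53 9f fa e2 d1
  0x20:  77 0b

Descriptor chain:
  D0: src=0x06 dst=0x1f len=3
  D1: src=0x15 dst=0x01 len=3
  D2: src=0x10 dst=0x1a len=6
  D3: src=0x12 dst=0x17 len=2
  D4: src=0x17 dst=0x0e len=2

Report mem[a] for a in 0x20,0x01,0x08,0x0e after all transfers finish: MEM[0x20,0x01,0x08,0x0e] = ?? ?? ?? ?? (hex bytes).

  after D0: wrote 3B at 0x1f = f1e5af
  after D1: wrote 3B at 0x01 = 797f4f
  after D2: wrote 6B at 0x1a = 4d1c1f6bf479
  after D3: wrote 2B at 0x17 = 1f6b
  after D4: wrote 2B at 0x0e = 1f6b
query mem[0x20]=0xe5, mem[0x01]=0x79, mem[0x08]=0xaf, mem[0x0e]=0x1f

MEM[0x20,0x01,0x08,0x0e] = e5 79 af 1f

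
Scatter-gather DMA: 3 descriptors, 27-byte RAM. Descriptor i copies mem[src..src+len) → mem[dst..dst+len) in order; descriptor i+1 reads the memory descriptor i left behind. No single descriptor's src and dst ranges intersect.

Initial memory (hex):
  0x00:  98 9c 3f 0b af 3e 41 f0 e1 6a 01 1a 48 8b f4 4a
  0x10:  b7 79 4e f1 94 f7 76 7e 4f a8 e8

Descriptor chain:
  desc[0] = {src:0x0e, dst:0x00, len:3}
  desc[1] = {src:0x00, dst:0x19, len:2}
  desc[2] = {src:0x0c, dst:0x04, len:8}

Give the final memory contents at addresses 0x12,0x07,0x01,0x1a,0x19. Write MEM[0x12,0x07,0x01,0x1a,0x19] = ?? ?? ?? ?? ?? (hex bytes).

#0 dst[0x00+3] := {0xf4,0x4a,0xb7}
#1 dst[0x19+2] := {0xf4,0x4a}
#2 dst[0x04+8] := {0x48,0x8b,0xf4,0x4a,0xb7,0x79,0x4e,0xf1}
query mem[0x12]=0x4e, mem[0x07]=0x4a, mem[0x01]=0x4a, mem[0x1a]=0x4a, mem[0x19]=0xf4

MEM[0x12,0x07,0x01,0x1a,0x19] = 4e 4a 4a 4a f4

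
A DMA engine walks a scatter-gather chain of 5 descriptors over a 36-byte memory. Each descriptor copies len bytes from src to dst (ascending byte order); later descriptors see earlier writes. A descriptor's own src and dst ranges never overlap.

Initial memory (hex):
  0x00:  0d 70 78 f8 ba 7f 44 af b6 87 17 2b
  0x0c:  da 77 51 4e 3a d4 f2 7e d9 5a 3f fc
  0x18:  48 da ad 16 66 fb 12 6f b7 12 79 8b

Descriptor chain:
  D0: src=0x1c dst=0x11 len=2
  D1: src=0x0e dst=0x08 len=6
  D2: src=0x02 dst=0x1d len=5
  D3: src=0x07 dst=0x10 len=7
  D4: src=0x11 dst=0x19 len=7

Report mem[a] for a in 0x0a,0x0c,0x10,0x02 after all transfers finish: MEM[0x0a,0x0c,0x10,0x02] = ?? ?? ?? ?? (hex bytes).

MEM[0x0a,0x0c,0x10,0x02] = 3a fb af 78

  after D0: wrote 2B at 0x11 = 66fb
  after D1: wrote 6B at 0x08 = 514e3a66fb7e
  after D2: wrote 5B at 0x1d = 78f8ba7f44
  after D3: wrote 7B at 0x10 = af514e3a66fb7e
  after D4: wrote 7B at 0x19 = 514e3a66fb7efc
query mem[0x0a]=0x3a, mem[0x0c]=0xfb, mem[0x10]=0xaf, mem[0x02]=0x78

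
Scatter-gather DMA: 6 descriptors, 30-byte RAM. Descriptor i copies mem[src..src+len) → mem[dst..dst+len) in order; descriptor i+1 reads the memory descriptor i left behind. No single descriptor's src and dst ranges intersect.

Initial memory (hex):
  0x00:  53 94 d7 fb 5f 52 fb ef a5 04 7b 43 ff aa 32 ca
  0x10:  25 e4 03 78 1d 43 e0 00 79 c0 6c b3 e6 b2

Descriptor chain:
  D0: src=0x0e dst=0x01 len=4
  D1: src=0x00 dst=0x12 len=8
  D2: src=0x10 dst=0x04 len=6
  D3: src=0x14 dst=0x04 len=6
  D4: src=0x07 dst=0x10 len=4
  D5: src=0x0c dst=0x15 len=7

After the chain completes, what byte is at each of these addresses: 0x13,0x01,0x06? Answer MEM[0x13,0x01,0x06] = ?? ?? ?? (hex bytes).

[0] 0x0e->0x01 len=4 : 32 ca 25 e4
[1] 0x00->0x12 len=8 : 53 32 ca 25 e4 52 fb ef
[2] 0x10->0x04 len=6 : 25 e4 53 32 ca 25
[3] 0x14->0x04 len=6 : ca 25 e4 52 fb ef
[4] 0x07->0x10 len=4 : 52 fb ef 7b
[5] 0x0c->0x15 len=7 : ff aa 32 ca 52 fb ef
query mem[0x13]=0x7b, mem[0x01]=0x32, mem[0x06]=0xe4

MEM[0x13,0x01,0x06] = 7b 32 e4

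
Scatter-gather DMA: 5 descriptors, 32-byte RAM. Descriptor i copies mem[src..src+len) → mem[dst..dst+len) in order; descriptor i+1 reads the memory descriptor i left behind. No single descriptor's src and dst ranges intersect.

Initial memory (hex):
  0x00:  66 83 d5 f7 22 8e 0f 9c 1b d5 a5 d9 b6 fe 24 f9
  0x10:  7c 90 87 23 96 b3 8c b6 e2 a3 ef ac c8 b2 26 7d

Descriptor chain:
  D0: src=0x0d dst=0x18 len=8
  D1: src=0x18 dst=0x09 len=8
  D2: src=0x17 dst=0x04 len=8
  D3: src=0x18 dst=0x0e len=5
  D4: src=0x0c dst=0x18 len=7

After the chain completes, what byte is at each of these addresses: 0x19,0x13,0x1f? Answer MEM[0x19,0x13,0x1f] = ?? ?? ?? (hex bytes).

[0] 0x0d->0x18 len=8 : fe 24 f9 7c 90 87 23 96
[1] 0x18->0x09 len=8 : fe 24 f9 7c 90 87 23 96
[2] 0x17->0x04 len=8 : b6 fe 24 f9 7c 90 87 23
[3] 0x18->0x0e len=5 : fe 24 f9 7c 90
[4] 0x0c->0x18 len=7 : 7c 90 fe 24 f9 7c 90
query mem[0x19]=0x90, mem[0x13]=0x23, mem[0x1f]=0x96

MEM[0x19,0x13,0x1f] = 90 23 96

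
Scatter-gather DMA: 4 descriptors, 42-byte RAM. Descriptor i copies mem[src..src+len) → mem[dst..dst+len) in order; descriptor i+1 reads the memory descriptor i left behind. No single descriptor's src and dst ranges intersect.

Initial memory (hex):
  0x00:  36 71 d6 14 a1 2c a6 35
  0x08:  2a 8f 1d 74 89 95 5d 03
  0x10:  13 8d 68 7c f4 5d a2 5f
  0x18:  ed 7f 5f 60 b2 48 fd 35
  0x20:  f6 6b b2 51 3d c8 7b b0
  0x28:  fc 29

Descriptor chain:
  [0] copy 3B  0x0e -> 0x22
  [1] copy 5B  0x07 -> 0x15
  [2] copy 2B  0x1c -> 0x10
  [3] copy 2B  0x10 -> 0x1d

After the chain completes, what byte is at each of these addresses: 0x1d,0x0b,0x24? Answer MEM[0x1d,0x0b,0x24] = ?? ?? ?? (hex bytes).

MEM[0x1d,0x0b,0x24] = b2 74 13

D0: mem[0x22..0x24] <- [5d 03 13]
D1: mem[0x15..0x19] <- [35 2a 8f 1d 74]
D2: mem[0x10..0x11] <- [b2 48]
D3: mem[0x1d..0x1e] <- [b2 48]
query mem[0x1d]=0xb2, mem[0x0b]=0x74, mem[0x24]=0x13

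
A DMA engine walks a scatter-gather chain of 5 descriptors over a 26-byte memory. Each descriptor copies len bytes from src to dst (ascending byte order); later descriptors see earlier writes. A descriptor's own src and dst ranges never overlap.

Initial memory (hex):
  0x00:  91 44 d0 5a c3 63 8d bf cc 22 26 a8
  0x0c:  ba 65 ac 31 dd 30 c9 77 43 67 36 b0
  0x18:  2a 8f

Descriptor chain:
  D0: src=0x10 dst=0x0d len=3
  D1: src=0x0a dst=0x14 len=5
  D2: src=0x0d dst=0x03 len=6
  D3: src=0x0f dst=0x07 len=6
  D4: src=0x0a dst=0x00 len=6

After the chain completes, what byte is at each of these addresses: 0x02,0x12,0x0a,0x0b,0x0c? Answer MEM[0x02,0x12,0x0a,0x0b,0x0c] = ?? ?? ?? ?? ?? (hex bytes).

MEM[0x02,0x12,0x0a,0x0b,0x0c] = 26 c9 c9 77 26

#0 dst[0x0d+3] := {0xdd,0x30,0xc9}
#1 dst[0x14+5] := {0x26,0xa8,0xba,0xdd,0x30}
#2 dst[0x03+6] := {0xdd,0x30,0xc9,0xdd,0x30,0xc9}
#3 dst[0x07+6] := {0xc9,0xdd,0x30,0xc9,0x77,0x26}
#4 dst[0x00+6] := {0xc9,0x77,0x26,0xdd,0x30,0xc9}
query mem[0x02]=0x26, mem[0x12]=0xc9, mem[0x0a]=0xc9, mem[0x0b]=0x77, mem[0x0c]=0x26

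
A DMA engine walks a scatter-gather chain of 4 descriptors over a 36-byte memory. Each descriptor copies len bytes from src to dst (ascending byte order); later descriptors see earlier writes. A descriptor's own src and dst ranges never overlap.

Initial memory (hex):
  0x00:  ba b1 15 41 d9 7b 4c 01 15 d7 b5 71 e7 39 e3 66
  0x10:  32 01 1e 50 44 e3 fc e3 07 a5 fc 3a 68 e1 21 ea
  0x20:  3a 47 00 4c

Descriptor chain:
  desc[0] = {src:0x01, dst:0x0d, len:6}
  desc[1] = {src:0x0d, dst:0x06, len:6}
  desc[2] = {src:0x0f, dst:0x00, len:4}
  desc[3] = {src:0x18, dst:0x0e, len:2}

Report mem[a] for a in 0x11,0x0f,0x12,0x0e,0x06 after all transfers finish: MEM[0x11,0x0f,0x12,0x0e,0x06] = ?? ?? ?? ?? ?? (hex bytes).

MEM[0x11,0x0f,0x12,0x0e,0x06] = 7b a5 4c 07 b1

  after D0: wrote 6B at 0x0d = b11541d97b4c
  after D1: wrote 6B at 0x06 = b11541d97b4c
  after D2: wrote 4B at 0x00 = 41d97b4c
  after D3: wrote 2B at 0x0e = 07a5
query mem[0x11]=0x7b, mem[0x0f]=0xa5, mem[0x12]=0x4c, mem[0x0e]=0x07, mem[0x06]=0xb1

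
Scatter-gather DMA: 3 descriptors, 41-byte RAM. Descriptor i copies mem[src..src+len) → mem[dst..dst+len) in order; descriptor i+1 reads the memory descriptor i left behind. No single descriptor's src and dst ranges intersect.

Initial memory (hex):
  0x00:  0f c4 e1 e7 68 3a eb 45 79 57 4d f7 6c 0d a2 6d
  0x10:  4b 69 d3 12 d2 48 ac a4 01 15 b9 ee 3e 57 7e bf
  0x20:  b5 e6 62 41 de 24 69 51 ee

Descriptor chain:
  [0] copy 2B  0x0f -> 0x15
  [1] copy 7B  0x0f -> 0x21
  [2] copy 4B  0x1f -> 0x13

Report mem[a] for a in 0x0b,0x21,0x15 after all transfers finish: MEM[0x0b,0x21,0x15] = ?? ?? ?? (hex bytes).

MEM[0x0b,0x21,0x15] = f7 6d 6d

D0: mem[0x15..0x16] <- [6d 4b]
D1: mem[0x21..0x27] <- [6d 4b 69 d3 12 d2 6d]
D2: mem[0x13..0x16] <- [bf b5 6d 4b]
query mem[0x0b]=0xf7, mem[0x21]=0x6d, mem[0x15]=0x6d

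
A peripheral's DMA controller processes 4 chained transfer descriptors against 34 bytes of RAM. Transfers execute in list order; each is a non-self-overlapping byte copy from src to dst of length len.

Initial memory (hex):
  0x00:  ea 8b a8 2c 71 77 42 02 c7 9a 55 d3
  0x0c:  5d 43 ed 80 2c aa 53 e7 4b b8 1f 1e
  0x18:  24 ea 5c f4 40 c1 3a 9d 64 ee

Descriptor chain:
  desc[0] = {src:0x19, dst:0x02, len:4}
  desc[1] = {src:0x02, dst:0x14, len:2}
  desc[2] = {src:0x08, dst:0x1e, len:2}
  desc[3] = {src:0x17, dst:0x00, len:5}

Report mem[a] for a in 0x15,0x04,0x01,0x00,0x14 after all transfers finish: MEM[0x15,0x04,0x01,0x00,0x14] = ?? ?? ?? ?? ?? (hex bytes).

#0 dst[0x02+4] := {0xea,0x5c,0xf4,0x40}
#1 dst[0x14+2] := {0xea,0x5c}
#2 dst[0x1e+2] := {0xc7,0x9a}
#3 dst[0x00+5] := {0x1e,0x24,0xea,0x5c,0xf4}
query mem[0x15]=0x5c, mem[0x04]=0xf4, mem[0x01]=0x24, mem[0x00]=0x1e, mem[0x14]=0xea

MEM[0x15,0x04,0x01,0x00,0x14] = 5c f4 24 1e ea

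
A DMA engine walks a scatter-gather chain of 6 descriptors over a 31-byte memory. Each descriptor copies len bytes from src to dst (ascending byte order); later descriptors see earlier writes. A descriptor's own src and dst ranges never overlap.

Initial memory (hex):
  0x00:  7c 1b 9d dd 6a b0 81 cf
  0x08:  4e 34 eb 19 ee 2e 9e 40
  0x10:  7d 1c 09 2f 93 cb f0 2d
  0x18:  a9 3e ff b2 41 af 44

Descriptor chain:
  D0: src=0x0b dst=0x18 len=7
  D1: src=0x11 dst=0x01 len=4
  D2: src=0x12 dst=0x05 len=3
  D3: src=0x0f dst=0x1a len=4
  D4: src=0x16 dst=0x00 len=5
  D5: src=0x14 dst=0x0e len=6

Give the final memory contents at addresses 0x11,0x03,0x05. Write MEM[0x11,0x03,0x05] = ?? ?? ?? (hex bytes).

D0: mem[0x18..0x1e] <- [19 ee 2e 9e 40 7d 1c]
D1: mem[0x01..0x04] <- [1c 09 2f 93]
D2: mem[0x05..0x07] <- [09 2f 93]
D3: mem[0x1a..0x1d] <- [40 7d 1c 09]
D4: mem[0x00..0x04] <- [f0 2d 19 ee 40]
D5: mem[0x0e..0x13] <- [93 cb f0 2d 19 ee]
query mem[0x11]=0x2d, mem[0x03]=0xee, mem[0x05]=0x09

MEM[0x11,0x03,0x05] = 2d ee 09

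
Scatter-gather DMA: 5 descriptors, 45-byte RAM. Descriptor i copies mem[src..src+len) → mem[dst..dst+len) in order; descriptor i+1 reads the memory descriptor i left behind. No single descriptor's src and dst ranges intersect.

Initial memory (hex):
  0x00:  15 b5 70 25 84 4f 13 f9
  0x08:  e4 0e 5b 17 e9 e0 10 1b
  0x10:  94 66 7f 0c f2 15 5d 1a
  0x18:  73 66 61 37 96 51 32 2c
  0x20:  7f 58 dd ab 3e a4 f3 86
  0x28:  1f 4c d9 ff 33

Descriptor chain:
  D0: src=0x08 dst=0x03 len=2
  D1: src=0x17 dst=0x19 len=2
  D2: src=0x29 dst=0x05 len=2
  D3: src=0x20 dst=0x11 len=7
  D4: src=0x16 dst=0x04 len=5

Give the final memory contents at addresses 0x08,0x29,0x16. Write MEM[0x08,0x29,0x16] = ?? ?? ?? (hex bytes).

MEM[0x08,0x29,0x16] = 73 4c a4

[0] 0x08->0x03 len=2 : e4 0e
[1] 0x17->0x19 len=2 : 1a 73
[2] 0x29->0x05 len=2 : 4c d9
[3] 0x20->0x11 len=7 : 7f 58 dd ab 3e a4 f3
[4] 0x16->0x04 len=5 : a4 f3 73 1a 73
query mem[0x08]=0x73, mem[0x29]=0x4c, mem[0x16]=0xa4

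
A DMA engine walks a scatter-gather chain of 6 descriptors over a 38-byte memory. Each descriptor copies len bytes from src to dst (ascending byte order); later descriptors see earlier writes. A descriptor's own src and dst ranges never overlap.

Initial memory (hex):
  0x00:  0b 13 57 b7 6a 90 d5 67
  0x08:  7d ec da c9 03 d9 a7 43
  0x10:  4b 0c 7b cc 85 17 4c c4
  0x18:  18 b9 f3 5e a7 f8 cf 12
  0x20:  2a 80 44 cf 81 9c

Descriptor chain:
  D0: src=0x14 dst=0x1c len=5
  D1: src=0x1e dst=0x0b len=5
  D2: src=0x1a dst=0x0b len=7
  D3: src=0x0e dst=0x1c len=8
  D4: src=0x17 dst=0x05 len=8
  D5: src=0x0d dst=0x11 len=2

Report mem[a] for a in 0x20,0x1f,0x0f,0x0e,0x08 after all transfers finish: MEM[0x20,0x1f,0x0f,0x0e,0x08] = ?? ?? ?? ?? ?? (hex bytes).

MEM[0x20,0x1f,0x0f,0x0e,0x08] = 7b 18 4c 17 f3

D0: mem[0x1c..0x20] <- [85 17 4c c4 18]
D1: mem[0x0b..0x0f] <- [4c c4 18 80 44]
D2: mem[0x0b..0x11] <- [f3 5e 85 17 4c c4 18]
D3: mem[0x1c..0x23] <- [17 4c c4 18 7b cc 85 17]
D4: mem[0x05..0x0c] <- [c4 18 b9 f3 5e 17 4c c4]
D5: mem[0x11..0x12] <- [85 17]
query mem[0x20]=0x7b, mem[0x1f]=0x18, mem[0x0f]=0x4c, mem[0x0e]=0x17, mem[0x08]=0xf3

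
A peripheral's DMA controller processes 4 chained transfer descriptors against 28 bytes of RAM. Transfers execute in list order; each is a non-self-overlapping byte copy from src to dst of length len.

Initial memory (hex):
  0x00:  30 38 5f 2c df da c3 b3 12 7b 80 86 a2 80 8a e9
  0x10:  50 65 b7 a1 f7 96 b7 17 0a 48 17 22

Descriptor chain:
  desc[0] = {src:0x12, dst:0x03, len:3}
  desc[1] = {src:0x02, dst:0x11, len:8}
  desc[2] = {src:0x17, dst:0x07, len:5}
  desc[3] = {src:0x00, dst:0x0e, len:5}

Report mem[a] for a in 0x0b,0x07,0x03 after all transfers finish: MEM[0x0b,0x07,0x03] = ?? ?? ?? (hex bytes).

MEM[0x0b,0x07,0x03] = 22 12 b7

D0: mem[0x03..0x05] <- [b7 a1 f7]
D1: mem[0x11..0x18] <- [5f b7 a1 f7 c3 b3 12 7b]
D2: mem[0x07..0x0b] <- [12 7b 48 17 22]
D3: mem[0x0e..0x12] <- [30 38 5f b7 a1]
query mem[0x0b]=0x22, mem[0x07]=0x12, mem[0x03]=0xb7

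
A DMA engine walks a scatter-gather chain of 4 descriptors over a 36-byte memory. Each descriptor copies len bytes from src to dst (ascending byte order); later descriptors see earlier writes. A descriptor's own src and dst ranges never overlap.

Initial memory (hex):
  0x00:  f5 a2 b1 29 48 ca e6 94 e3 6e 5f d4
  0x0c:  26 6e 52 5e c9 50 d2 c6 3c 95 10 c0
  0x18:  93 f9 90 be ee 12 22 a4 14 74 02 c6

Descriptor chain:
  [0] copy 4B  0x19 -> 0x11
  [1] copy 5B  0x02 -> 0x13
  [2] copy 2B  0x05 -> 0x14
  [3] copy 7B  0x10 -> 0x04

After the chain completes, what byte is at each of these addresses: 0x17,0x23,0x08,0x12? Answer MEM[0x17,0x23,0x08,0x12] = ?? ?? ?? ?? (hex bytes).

#0 dst[0x11+4] := {0xf9,0x90,0xbe,0xee}
#1 dst[0x13+5] := {0xb1,0x29,0x48,0xca,0xe6}
#2 dst[0x14+2] := {0xca,0xe6}
#3 dst[0x04+7] := {0xc9,0xf9,0x90,0xb1,0xca,0xe6,0xca}
query mem[0x17]=0xe6, mem[0x23]=0xc6, mem[0x08]=0xca, mem[0x12]=0x90

MEM[0x17,0x23,0x08,0x12] = e6 c6 ca 90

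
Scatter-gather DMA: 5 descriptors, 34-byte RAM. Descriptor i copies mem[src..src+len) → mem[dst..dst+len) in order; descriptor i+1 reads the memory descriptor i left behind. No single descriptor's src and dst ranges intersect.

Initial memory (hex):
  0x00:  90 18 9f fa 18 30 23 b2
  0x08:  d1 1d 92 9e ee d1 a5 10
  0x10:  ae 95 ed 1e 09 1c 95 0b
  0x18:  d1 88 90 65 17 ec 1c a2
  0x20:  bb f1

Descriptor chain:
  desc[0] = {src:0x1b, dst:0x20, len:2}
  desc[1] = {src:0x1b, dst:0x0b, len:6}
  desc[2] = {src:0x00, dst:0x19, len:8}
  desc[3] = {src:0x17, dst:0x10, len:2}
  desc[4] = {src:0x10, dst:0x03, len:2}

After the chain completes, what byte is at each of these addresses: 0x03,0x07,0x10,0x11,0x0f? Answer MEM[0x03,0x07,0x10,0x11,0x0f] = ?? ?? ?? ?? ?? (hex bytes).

MEM[0x03,0x07,0x10,0x11,0x0f] = 0b b2 0b d1 a2

  after D0: wrote 2B at 0x20 = 6517
  after D1: wrote 6B at 0x0b = 6517ec1ca265
  after D2: wrote 8B at 0x19 = 90189ffa183023b2
  after D3: wrote 2B at 0x10 = 0bd1
  after D4: wrote 2B at 0x03 = 0bd1
query mem[0x03]=0x0b, mem[0x07]=0xb2, mem[0x10]=0x0b, mem[0x11]=0xd1, mem[0x0f]=0xa2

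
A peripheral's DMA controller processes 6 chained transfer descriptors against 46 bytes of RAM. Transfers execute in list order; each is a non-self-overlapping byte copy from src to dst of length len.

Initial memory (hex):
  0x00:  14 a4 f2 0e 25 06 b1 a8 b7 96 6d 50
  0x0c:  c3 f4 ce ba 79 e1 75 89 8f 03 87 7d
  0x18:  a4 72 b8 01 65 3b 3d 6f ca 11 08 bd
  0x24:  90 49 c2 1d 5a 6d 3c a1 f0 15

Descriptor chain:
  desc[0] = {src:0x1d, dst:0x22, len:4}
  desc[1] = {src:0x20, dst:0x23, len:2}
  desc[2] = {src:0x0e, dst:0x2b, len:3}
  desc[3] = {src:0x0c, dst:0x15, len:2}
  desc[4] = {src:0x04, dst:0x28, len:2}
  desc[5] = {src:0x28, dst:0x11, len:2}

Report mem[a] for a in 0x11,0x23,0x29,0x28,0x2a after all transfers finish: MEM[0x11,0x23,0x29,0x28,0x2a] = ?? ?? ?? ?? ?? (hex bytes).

[0] 0x1d->0x22 len=4 : 3b 3d 6f ca
[1] 0x20->0x23 len=2 : ca 11
[2] 0x0e->0x2b len=3 : ce ba 79
[3] 0x0c->0x15 len=2 : c3 f4
[4] 0x04->0x28 len=2 : 25 06
[5] 0x28->0x11 len=2 : 25 06
query mem[0x11]=0x25, mem[0x23]=0xca, mem[0x29]=0x06, mem[0x28]=0x25, mem[0x2a]=0x3c

MEM[0x11,0x23,0x29,0x28,0x2a] = 25 ca 06 25 3c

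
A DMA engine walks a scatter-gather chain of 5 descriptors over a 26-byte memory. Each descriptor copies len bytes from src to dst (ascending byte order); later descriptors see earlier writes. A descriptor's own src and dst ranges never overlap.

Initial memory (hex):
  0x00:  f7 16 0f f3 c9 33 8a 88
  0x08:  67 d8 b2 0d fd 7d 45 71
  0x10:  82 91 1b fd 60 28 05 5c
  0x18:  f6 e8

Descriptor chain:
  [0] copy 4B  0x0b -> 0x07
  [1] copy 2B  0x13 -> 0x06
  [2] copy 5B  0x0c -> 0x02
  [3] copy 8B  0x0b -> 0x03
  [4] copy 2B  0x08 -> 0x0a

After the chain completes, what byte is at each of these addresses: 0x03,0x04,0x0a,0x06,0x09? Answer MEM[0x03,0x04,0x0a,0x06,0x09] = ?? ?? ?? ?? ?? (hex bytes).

MEM[0x03,0x04,0x0a,0x06,0x09] = 0d fd 82 45 91

#0 dst[0x07+4] := {0x0d,0xfd,0x7d,0x45}
#1 dst[0x06+2] := {0xfd,0x60}
#2 dst[0x02+5] := {0xfd,0x7d,0x45,0x71,0x82}
#3 dst[0x03+8] := {0x0d,0xfd,0x7d,0x45,0x71,0x82,0x91,0x1b}
#4 dst[0x0a+2] := {0x82,0x91}
query mem[0x03]=0x0d, mem[0x04]=0xfd, mem[0x0a]=0x82, mem[0x06]=0x45, mem[0x09]=0x91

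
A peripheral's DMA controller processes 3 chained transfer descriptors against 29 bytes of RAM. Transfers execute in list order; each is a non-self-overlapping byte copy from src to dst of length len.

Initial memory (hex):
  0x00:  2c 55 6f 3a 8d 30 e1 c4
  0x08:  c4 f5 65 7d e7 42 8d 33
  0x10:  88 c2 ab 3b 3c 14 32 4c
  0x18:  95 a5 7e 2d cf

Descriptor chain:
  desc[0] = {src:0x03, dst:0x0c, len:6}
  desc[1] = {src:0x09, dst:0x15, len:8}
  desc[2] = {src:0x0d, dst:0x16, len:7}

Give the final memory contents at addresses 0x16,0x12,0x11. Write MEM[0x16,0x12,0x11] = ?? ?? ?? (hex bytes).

#0 dst[0x0c+6] := {0x3a,0x8d,0x30,0xe1,0xc4,0xc4}
#1 dst[0x15+8] := {0xf5,0x65,0x7d,0x3a,0x8d,0x30,0xe1,0xc4}
#2 dst[0x16+7] := {0x8d,0x30,0xe1,0xc4,0xc4,0xab,0x3b}
query mem[0x16]=0x8d, mem[0x12]=0xab, mem[0x11]=0xc4

MEM[0x16,0x12,0x11] = 8d ab c4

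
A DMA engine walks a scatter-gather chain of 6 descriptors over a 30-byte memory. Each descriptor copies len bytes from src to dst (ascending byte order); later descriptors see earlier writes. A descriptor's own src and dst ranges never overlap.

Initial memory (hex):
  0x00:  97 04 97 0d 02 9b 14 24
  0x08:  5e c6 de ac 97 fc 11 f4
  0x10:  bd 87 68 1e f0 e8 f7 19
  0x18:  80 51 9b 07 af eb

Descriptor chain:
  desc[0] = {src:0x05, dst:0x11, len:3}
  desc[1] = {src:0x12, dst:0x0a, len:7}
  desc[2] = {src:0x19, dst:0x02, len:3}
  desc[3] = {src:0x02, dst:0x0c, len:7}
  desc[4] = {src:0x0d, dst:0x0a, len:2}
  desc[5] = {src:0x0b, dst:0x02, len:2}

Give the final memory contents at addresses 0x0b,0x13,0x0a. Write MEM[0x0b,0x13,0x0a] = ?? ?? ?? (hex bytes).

MEM[0x0b,0x13,0x0a] = 07 24 9b

#0 dst[0x11+3] := {0x9b,0x14,0x24}
#1 dst[0x0a+7] := {0x14,0x24,0xf0,0xe8,0xf7,0x19,0x80}
#2 dst[0x02+3] := {0x51,0x9b,0x07}
#3 dst[0x0c+7] := {0x51,0x9b,0x07,0x9b,0x14,0x24,0x5e}
#4 dst[0x0a+2] := {0x9b,0x07}
#5 dst[0x02+2] := {0x07,0x51}
query mem[0x0b]=0x07, mem[0x13]=0x24, mem[0x0a]=0x9b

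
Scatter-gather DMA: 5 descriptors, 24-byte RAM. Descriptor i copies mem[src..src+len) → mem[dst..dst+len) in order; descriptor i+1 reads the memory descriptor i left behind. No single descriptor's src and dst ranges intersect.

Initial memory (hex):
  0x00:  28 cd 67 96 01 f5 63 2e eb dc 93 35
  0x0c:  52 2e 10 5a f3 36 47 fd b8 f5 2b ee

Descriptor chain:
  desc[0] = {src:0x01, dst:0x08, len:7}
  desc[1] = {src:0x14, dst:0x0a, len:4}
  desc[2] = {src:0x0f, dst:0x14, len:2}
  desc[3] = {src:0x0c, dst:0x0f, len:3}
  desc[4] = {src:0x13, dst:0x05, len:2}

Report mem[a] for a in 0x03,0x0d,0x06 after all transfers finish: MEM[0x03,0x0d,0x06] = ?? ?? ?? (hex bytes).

#0 dst[0x08+7] := {0xcd,0x67,0x96,0x01,0xf5,0x63,0x2e}
#1 dst[0x0a+4] := {0xb8,0xf5,0x2b,0xee}
#2 dst[0x14+2] := {0x5a,0xf3}
#3 dst[0x0f+3] := {0x2b,0xee,0x2e}
#4 dst[0x05+2] := {0xfd,0x5a}
query mem[0x03]=0x96, mem[0x0d]=0xee, mem[0x06]=0x5a

MEM[0x03,0x0d,0x06] = 96 ee 5a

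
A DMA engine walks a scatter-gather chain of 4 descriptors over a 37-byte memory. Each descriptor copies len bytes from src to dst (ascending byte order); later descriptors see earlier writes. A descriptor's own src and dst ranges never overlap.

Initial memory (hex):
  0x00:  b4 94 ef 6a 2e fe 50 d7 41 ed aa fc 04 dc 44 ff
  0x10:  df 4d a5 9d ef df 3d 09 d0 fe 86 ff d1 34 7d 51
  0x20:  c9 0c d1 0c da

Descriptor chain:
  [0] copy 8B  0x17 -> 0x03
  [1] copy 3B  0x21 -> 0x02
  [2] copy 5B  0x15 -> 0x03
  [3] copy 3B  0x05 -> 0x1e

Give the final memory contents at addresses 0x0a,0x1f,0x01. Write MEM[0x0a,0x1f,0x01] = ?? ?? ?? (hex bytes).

MEM[0x0a,0x1f,0x01] = 7d d0 94

D0: mem[0x03..0x0a] <- [09 d0 fe 86 ff d1 34 7d]
D1: mem[0x02..0x04] <- [0c d1 0c]
D2: mem[0x03..0x07] <- [df 3d 09 d0 fe]
D3: mem[0x1e..0x20] <- [09 d0 fe]
query mem[0x0a]=0x7d, mem[0x1f]=0xd0, mem[0x01]=0x94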